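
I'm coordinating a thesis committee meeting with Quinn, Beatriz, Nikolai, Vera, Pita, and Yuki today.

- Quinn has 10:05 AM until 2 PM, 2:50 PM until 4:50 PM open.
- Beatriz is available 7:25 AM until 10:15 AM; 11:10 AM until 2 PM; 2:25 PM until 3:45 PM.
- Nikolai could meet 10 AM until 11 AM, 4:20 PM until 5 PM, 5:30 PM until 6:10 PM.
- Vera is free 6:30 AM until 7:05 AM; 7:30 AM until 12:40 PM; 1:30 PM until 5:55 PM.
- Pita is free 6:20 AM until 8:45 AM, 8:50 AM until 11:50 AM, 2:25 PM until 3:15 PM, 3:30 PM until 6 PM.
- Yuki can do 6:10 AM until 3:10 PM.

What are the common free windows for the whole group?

10:05-10:15

Quinn ∩ Beatriz: 10:05-10:15, 11:10-14:00, 14:50-15:45.
Quinn ∩ Beatriz ∩ Nikolai: 10:05-10:15.
Quinn ∩ Beatriz ∩ Nikolai ∩ Vera: 10:05-10:15.
Quinn ∩ Beatriz ∩ Nikolai ∩ Vera ∩ Pita: 10:05-10:15.
Quinn ∩ Beatriz ∩ Nikolai ∩ Vera ∩ Pita ∩ Yuki: 10:05-10:15.
Those are the intersection windows.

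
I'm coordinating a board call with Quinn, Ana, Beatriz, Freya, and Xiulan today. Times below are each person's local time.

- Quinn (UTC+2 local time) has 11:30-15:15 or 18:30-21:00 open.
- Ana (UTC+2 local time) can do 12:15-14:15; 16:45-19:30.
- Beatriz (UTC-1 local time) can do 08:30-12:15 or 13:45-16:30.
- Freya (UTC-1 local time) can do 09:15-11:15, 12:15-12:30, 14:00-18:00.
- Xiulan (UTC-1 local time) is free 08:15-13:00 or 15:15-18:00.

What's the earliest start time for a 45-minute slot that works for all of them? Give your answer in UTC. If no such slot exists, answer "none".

10:15

Quinn in UTC: 09:30-13:15, 16:30-19:00 (subtract 2h to convert from UTC+2).
Ana in UTC: 10:15-12:15, 14:45-17:30 (subtract 2h to convert from UTC+2).
Beatriz in UTC: 09:30-13:15, 14:45-17:30 (add 1h to convert from UTC-1).
Freya in UTC: 10:15-12:15, 13:15-13:30, 15:00-19:00 (add 1h to convert from UTC-1).
Xiulan in UTC: 09:15-14:00, 16:15-19:00 (add 1h to convert from UTC-1).
Quinn ∩ Ana: 10:15-12:15, 16:30-17:30.
Quinn ∩ Ana ∩ Beatriz: 10:15-12:15, 16:30-17:30.
Quinn ∩ Ana ∩ Beatriz ∩ Freya: 10:15-12:15, 16:30-17:30.
Quinn ∩ Ana ∩ Beatriz ∩ Freya ∩ Xiulan: 10:15-12:15, 16:30-17:30.
The first common window of at least 45 minutes is 10:15-12:15, so the earliest start is 10:15.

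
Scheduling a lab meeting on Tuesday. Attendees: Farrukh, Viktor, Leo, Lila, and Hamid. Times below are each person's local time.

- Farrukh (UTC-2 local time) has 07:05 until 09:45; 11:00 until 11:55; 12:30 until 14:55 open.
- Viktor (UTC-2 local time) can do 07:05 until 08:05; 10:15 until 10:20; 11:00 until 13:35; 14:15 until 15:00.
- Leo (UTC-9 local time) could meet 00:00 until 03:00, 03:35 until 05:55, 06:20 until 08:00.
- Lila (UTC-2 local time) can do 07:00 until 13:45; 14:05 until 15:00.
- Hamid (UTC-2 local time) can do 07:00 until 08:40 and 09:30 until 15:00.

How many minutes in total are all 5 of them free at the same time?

Farrukh in UTC: 09:05-11:45, 13:00-13:55, 14:30-16:55 (add 2h to convert from UTC-2).
Viktor in UTC: 09:05-10:05, 12:15-12:20, 13:00-15:35, 16:15-17:00 (add 2h to convert from UTC-2).
Leo in UTC: 09:00-12:00, 12:35-14:55, 15:20-17:00 (add 9h to convert from UTC-9).
Lila in UTC: 09:00-15:45, 16:05-17:00 (add 2h to convert from UTC-2).
Hamid in UTC: 09:00-10:40, 11:30-17:00 (add 2h to convert from UTC-2).
Farrukh ∩ Viktor: 09:05-10:05, 13:00-13:55, 14:30-15:35, 16:15-16:55.
Farrukh ∩ Viktor ∩ Leo: 09:05-10:05, 13:00-13:55, 14:30-14:55, 15:20-15:35, 16:15-16:55.
Farrukh ∩ Viktor ∩ Leo ∩ Lila: 09:05-10:05, 13:00-13:55, 14:30-14:55, 15:20-15:35, 16:15-16:55.
Farrukh ∩ Viktor ∩ Leo ∩ Lila ∩ Hamid: 09:05-10:05, 13:00-13:55, 14:30-14:55, 15:20-15:35, 16:15-16:55.
So the common availability across everyone is 09:05-10:05, 13:00-13:55, 14:30-14:55, 15:20-15:35, 16:15-16:55.
Summing the common windows: 60 + 55 + 25 + 15 + 40 = 195 minutes.

195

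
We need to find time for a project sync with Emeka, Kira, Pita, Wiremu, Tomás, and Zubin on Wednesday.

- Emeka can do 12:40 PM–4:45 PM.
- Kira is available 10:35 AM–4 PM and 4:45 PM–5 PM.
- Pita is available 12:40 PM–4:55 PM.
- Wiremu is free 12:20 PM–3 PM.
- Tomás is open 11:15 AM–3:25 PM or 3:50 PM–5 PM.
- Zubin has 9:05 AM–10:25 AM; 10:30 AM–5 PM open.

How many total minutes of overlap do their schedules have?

Emeka ∩ Kira: 12:40-16:00.
Emeka ∩ Kira ∩ Pita: 12:40-16:00.
Emeka ∩ Kira ∩ Pita ∩ Wiremu: 12:40-15:00.
Emeka ∩ Kira ∩ Pita ∩ Wiremu ∩ Tomás: 12:40-15:00.
Emeka ∩ Kira ∩ Pita ∩ Wiremu ∩ Tomás ∩ Zubin: 12:40-15:00.
So the common availability across everyone is 12:40-15:00.
That's a single block of 140 minutes.

140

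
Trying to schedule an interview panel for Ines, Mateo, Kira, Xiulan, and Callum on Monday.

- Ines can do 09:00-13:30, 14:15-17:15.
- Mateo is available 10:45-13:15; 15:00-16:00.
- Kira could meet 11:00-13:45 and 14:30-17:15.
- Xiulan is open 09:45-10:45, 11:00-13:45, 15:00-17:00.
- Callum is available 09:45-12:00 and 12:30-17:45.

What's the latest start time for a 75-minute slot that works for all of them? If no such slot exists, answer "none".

Ines ∩ Mateo: 10:45-13:15, 15:00-16:00.
Ines ∩ Mateo ∩ Kira: 11:00-13:15, 15:00-16:00.
Ines ∩ Mateo ∩ Kira ∩ Xiulan: 11:00-13:15, 15:00-16:00.
Ines ∩ Mateo ∩ Kira ∩ Xiulan ∩ Callum: 11:00-12:00, 12:30-13:15, 15:00-16:00.
No common window is at least 75 minutes long.

none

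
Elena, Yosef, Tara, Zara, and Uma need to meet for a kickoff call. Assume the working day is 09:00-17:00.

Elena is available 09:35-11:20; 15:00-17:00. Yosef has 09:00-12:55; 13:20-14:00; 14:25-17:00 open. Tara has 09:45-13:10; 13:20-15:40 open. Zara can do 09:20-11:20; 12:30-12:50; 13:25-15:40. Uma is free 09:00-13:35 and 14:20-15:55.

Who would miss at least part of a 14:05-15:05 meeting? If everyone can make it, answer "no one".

Elena, Uma, Yosef

Elena: not fully free for 14:05-15:05. Yosef: not fully free for 14:05-15:05. Tara: free for 14:05-15:05. Zara: free for 14:05-15:05. Uma: not fully free for 14:05-15:05.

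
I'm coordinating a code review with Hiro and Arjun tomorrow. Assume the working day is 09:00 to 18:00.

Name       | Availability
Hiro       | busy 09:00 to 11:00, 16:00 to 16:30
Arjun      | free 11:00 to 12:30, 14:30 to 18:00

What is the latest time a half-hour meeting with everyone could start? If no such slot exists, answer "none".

Hiro free: 11:00-16:00, 16:30-18:00 (invert busy blocks within the working day).
Arjun free: 11:00-12:30, 14:30-18:00.
Hiro ∩ Arjun: 11:00-12:30, 14:30-16:00, 16:30-18:00.
So the common availability across everyone is 11:00-12:30, 14:30-16:00, 16:30-18:00.
The last common window of at least 30 minutes is 16:30-18:00; a 30-minute meeting can start as late as 17:30 and still end by 18:00.

17:30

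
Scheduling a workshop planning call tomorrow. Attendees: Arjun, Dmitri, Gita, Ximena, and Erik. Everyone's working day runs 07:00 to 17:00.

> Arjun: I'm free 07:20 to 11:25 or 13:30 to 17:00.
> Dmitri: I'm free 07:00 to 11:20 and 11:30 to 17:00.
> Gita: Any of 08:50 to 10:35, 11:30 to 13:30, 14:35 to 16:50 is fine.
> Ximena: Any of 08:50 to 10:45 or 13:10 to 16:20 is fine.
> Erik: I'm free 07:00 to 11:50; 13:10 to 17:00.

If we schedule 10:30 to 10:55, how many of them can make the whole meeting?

Arjun, Dmitri, and Erik can make the full 10:30-10:55 slot — that's 3.

3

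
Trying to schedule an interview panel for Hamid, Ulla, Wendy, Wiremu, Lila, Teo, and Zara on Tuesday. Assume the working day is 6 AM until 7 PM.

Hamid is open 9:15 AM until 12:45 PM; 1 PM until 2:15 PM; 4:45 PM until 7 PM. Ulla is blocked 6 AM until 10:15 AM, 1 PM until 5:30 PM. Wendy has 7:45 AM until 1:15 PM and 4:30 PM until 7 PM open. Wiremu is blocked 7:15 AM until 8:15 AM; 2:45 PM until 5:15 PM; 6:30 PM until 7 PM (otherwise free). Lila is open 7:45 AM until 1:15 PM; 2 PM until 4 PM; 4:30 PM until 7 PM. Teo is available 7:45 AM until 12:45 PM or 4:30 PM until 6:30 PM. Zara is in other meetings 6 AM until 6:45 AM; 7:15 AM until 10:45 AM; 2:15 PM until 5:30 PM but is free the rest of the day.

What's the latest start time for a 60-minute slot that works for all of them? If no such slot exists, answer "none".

17:30

Hamid free: 09:15-12:45, 13:00-14:15, 16:45-19:00.
Ulla free: 10:15-13:00, 17:30-19:00 (invert busy blocks within the working day).
Wendy free: 07:45-13:15, 16:30-19:00.
Wiremu free: 06:00-07:15, 08:15-14:45, 17:15-18:30 (invert busy blocks within the working day).
Lila free: 07:45-13:15, 14:00-16:00, 16:30-19:00.
Teo free: 07:45-12:45, 16:30-18:30.
Zara free: 06:45-07:15, 10:45-14:15, 17:30-19:00 (invert busy blocks within the working day).
Hamid ∩ Ulla: 10:15-12:45, 17:30-19:00.
Hamid ∩ Ulla ∩ Wendy: 10:15-12:45, 17:30-19:00.
Hamid ∩ Ulla ∩ Wendy ∩ Wiremu: 10:15-12:45, 17:30-18:30.
Hamid ∩ Ulla ∩ Wendy ∩ Wiremu ∩ Lila: 10:15-12:45, 17:30-18:30.
Hamid ∩ Ulla ∩ Wendy ∩ Wiremu ∩ Lila ∩ Teo: 10:15-12:45, 17:30-18:30.
Hamid ∩ Ulla ∩ Wendy ∩ Wiremu ∩ Lila ∩ Teo ∩ Zara: 10:45-12:45, 17:30-18:30.
The last common window of at least 60 minutes is 17:30-18:30; a 60-minute meeting can start as late as 17:30 and still end by 18:30.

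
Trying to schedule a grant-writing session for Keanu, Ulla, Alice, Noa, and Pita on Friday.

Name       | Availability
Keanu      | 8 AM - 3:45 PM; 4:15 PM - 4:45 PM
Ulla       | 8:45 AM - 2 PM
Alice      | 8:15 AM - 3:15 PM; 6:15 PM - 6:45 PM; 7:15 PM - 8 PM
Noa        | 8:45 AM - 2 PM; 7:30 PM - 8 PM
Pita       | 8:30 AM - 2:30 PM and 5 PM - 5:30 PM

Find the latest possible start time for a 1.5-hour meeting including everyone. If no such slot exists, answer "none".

12:30

Keanu ∩ Ulla: 08:45-14:00.
Keanu ∩ Ulla ∩ Alice: 08:45-14:00.
Keanu ∩ Ulla ∩ Alice ∩ Noa: 08:45-14:00.
Keanu ∩ Ulla ∩ Alice ∩ Noa ∩ Pita: 08:45-14:00.
The last common window of at least 90 minutes is 08:45-14:00; a 90-minute meeting can start as late as 12:30 and still end by 14:00.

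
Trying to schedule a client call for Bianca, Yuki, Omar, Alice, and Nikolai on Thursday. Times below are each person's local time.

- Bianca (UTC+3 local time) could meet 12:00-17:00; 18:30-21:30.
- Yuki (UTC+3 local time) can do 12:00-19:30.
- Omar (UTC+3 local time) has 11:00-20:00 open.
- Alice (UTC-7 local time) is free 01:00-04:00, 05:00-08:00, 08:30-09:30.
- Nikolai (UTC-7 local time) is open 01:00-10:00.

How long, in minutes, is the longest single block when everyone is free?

120

Bianca in UTC: 09:00-14:00, 15:30-18:30 (subtract 3h to convert from UTC+3).
Yuki in UTC: 09:00-16:30 (subtract 3h to convert from UTC+3).
Omar in UTC: 08:00-17:00 (subtract 3h to convert from UTC+3).
Alice in UTC: 08:00-11:00, 12:00-15:00, 15:30-16:30 (add 7h to convert from UTC-7).
Nikolai in UTC: 08:00-17:00 (add 7h to convert from UTC-7).
Bianca ∩ Yuki: 09:00-14:00, 15:30-16:30.
Bianca ∩ Yuki ∩ Omar: 09:00-14:00, 15:30-16:30.
Bianca ∩ Yuki ∩ Omar ∩ Alice: 09:00-11:00, 12:00-14:00, 15:30-16:30.
Bianca ∩ Yuki ∩ Omar ∩ Alice ∩ Nikolai: 09:00-11:00, 12:00-14:00, 15:30-16:30.
The longest is 09:00-11:00 at 120 minutes.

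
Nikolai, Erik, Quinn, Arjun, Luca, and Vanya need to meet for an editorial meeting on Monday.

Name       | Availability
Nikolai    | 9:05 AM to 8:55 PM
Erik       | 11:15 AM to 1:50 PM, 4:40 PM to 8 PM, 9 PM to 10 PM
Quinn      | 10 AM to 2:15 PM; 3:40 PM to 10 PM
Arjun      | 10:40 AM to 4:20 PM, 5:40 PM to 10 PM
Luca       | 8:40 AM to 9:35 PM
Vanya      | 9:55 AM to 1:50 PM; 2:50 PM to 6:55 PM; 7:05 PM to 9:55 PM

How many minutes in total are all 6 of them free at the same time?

285

Nikolai ∩ Erik: 11:15-13:50, 16:40-20:00.
Nikolai ∩ Erik ∩ Quinn: 11:15-13:50, 16:40-20:00.
Nikolai ∩ Erik ∩ Quinn ∩ Arjun: 11:15-13:50, 17:40-20:00.
Nikolai ∩ Erik ∩ Quinn ∩ Arjun ∩ Luca: 11:15-13:50, 17:40-20:00.
Nikolai ∩ Erik ∩ Quinn ∩ Arjun ∩ Luca ∩ Vanya: 11:15-13:50, 17:40-18:55, 19:05-20:00.
Summing the common windows: 155 + 75 + 55 = 285 minutes.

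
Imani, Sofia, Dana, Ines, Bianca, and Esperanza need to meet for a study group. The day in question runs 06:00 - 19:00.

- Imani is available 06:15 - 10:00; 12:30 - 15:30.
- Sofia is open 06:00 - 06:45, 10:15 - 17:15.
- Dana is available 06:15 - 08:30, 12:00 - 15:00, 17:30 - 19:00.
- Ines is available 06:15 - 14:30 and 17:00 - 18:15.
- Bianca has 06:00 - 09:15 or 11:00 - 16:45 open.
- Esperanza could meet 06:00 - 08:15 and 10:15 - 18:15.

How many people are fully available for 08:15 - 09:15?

3

Imani, Ines, and Bianca can make the full 08:15-09:15 slot — that's 3.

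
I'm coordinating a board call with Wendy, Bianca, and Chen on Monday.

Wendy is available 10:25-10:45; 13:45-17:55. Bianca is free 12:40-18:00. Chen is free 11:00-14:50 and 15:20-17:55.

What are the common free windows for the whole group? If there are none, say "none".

13:45-14:50, 15:20-17:55

Wendy ∩ Bianca: 13:45-17:55.
Wendy ∩ Bianca ∩ Chen: 13:45-14:50, 15:20-17:55.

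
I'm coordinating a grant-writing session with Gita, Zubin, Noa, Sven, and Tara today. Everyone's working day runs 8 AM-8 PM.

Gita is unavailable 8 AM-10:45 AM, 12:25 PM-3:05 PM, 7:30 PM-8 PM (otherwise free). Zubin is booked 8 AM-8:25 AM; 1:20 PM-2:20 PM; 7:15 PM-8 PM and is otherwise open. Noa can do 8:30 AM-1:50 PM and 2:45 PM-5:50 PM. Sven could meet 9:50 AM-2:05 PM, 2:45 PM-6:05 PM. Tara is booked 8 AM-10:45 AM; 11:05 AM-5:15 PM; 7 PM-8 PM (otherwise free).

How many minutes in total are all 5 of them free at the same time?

Gita free: 10:45-12:25, 15:05-19:30 (invert busy blocks within the working day).
Zubin free: 08:25-13:20, 14:20-19:15 (invert busy blocks within the working day).
Noa free: 08:30-13:50, 14:45-17:50.
Sven free: 09:50-14:05, 14:45-18:05.
Tara free: 10:45-11:05, 17:15-19:00 (invert busy blocks within the working day).
Gita ∩ Zubin: 10:45-12:25, 15:05-19:15.
Gita ∩ Zubin ∩ Noa: 10:45-12:25, 15:05-17:50.
Gita ∩ Zubin ∩ Noa ∩ Sven: 10:45-12:25, 15:05-17:50.
Gita ∩ Zubin ∩ Noa ∩ Sven ∩ Tara: 10:45-11:05, 17:15-17:50.
So the common availability across everyone is 10:45-11:05, 17:15-17:50.
Summing the common windows: 20 + 35 = 55 minutes.

55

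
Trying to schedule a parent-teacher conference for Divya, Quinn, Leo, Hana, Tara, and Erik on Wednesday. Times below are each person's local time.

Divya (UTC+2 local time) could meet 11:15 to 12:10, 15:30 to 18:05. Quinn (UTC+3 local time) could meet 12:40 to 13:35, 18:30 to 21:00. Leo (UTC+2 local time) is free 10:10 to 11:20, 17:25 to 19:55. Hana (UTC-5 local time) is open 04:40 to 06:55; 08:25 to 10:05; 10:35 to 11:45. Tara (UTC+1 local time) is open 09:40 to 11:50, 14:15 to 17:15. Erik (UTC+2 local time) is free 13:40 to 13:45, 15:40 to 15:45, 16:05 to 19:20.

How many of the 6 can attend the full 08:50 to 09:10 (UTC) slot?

Divya in UTC: 09:15-10:10, 13:30-16:05 (subtract 2h to convert from UTC+2).
Quinn in UTC: 09:40-10:35, 15:30-18:00 (subtract 3h to convert from UTC+3).
Leo in UTC: 08:10-09:20, 15:25-17:55 (subtract 2h to convert from UTC+2).
Hana in UTC: 09:40-11:55, 13:25-15:05, 15:35-16:45 (add 5h to convert from UTC-5).
Tara in UTC: 08:40-10:50, 13:15-16:15 (subtract 1h to convert from UTC+1).
Erik in UTC: 11:40-11:45, 13:40-13:45, 14:05-17:20 (subtract 2h to convert from UTC+2).
Leo and Tara can make the full 08:50-09:10 slot — that's 2.

2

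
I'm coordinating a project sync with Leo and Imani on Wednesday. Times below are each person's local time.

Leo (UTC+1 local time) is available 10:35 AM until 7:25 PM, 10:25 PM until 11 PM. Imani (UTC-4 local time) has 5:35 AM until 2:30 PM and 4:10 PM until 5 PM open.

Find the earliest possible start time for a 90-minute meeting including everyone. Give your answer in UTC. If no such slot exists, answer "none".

09:35

Leo in UTC: 09:35-18:25, 21:25-22:00 (subtract 1h to convert from UTC+1).
Imani in UTC: 09:35-18:30, 20:10-21:00 (add 4h to convert from UTC-4).
Leo ∩ Imani: 09:35-18:25.
The first common window of at least 90 minutes is 09:35-18:25, so the earliest start is 09:35.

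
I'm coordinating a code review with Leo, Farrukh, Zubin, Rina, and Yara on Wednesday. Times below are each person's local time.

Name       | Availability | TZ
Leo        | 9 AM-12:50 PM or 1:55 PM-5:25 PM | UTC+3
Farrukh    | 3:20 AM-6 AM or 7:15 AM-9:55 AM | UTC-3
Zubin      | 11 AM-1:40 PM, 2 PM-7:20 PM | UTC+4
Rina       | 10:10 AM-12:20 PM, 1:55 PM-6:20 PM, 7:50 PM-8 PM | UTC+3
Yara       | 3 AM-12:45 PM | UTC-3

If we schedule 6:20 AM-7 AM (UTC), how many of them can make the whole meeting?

Leo in UTC: 06:00-09:50, 10:55-14:25 (subtract 3h to convert from UTC+3).
Farrukh in UTC: 06:20-09:00, 10:15-12:55 (add 3h to convert from UTC-3).
Zubin in UTC: 07:00-09:40, 10:00-15:20 (subtract 4h to convert from UTC+4).
Rina in UTC: 07:10-09:20, 10:55-15:20, 16:50-17:00 (subtract 3h to convert from UTC+3).
Yara in UTC: 06:00-15:45 (add 3h to convert from UTC-3).
Leo, Farrukh, and Yara can make the full 06:20-07:00 slot — that's 3.

3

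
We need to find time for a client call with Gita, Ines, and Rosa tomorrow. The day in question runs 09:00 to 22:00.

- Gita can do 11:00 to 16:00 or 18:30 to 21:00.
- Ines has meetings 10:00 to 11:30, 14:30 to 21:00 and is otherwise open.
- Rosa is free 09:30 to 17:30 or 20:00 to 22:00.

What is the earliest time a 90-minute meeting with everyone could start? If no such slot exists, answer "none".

11:30

Gita free: 11:00-16:00, 18:30-21:00.
Ines free: 09:00-10:00, 11:30-14:30, 21:00-22:00 (invert busy blocks within the working day).
Rosa free: 09:30-17:30, 20:00-22:00.
Gita ∩ Ines: 11:30-14:30.
Gita ∩ Ines ∩ Rosa: 11:30-14:30.
The first common window of at least 90 minutes is 11:30-14:30, so the earliest start is 11:30.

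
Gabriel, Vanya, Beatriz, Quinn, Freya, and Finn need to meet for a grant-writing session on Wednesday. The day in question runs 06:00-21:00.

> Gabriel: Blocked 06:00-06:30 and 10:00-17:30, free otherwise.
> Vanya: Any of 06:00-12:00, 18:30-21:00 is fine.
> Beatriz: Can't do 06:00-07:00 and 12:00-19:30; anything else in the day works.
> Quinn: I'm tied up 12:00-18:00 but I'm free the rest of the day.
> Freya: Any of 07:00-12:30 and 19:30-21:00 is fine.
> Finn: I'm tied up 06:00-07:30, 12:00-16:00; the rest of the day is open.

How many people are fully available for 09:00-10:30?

Gabriel free: 06:30-10:00, 17:30-21:00 (invert busy blocks within the working day).
Vanya free: 06:00-12:00, 18:30-21:00.
Beatriz free: 07:00-12:00, 19:30-21:00 (invert busy blocks within the working day).
Quinn free: 06:00-12:00, 18:00-21:00 (invert busy blocks within the working day).
Freya free: 07:00-12:30, 19:30-21:00.
Finn free: 07:30-12:00, 16:00-21:00 (invert busy blocks within the working day).
Vanya, Beatriz, Quinn, Freya, and Finn can make the full 09:00-10:30 slot — that's 5.

5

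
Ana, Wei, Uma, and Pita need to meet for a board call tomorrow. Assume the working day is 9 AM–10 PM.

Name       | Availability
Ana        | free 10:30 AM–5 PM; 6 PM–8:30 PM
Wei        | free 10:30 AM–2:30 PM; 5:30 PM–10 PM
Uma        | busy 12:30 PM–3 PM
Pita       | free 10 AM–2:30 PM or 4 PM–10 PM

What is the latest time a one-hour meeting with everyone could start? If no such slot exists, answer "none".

19:30

Ana free: 10:30-17:00, 18:00-20:30.
Wei free: 10:30-14:30, 17:30-22:00.
Uma free: 09:00-12:30, 15:00-22:00 (invert busy blocks within the working day).
Pita free: 10:00-14:30, 16:00-22:00.
Ana ∩ Wei: 10:30-14:30, 18:00-20:30.
Ana ∩ Wei ∩ Uma: 10:30-12:30, 18:00-20:30.
Ana ∩ Wei ∩ Uma ∩ Pita: 10:30-12:30, 18:00-20:30.
Those are the intersection windows.
The last common window of at least 60 minutes is 18:00-20:30; a 60-minute meeting can start as late as 19:30 and still end by 20:30.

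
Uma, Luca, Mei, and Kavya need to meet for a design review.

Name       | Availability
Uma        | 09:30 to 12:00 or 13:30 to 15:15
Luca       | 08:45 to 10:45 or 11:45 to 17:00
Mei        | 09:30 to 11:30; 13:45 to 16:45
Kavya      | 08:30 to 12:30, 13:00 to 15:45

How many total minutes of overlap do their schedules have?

165

Uma ∩ Luca: 09:30-10:45, 11:45-12:00, 13:30-15:15.
Uma ∩ Luca ∩ Mei: 09:30-10:45, 13:45-15:15.
Uma ∩ Luca ∩ Mei ∩ Kavya: 09:30-10:45, 13:45-15:15.
So the common availability across everyone is 09:30-10:45, 13:45-15:15.
Summing the common windows: 75 + 90 = 165 minutes.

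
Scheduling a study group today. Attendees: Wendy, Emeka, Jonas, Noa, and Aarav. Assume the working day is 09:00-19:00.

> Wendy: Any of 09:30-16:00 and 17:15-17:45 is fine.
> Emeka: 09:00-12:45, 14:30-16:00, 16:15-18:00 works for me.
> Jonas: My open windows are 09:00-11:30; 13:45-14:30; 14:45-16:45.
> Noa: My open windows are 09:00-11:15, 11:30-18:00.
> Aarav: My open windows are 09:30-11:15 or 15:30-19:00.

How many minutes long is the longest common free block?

Wendy ∩ Emeka: 09:30-12:45, 14:30-16:00, 17:15-17:45.
Wendy ∩ Emeka ∩ Jonas: 09:30-11:30, 14:45-16:00.
Wendy ∩ Emeka ∩ Jonas ∩ Noa: 09:30-11:15, 14:45-16:00.
Wendy ∩ Emeka ∩ Jonas ∩ Noa ∩ Aarav: 09:30-11:15, 15:30-16:00.
Those are the intersection windows.
The longest is 09:30-11:15 at 105 minutes.

105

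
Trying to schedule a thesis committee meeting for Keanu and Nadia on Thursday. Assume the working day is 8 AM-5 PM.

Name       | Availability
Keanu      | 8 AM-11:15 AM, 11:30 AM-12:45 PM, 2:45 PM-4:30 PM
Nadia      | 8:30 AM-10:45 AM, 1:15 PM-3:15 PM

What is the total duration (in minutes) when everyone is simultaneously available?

Keanu ∩ Nadia: 08:30-10:45, 14:45-15:15.
Summing the common windows: 135 + 30 = 165 minutes.

165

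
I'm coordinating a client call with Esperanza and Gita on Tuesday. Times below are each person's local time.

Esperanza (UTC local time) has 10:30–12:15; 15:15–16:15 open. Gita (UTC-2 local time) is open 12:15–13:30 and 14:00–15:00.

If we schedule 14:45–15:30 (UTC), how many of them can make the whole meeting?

Esperanza in UTC: 10:30-12:15, 15:15-16:15.
Gita in UTC: 14:15-15:30, 16:00-17:00 (add 2h to convert from UTC-2).
Gita can make the full 14:45-15:30 slot — that's 1.

1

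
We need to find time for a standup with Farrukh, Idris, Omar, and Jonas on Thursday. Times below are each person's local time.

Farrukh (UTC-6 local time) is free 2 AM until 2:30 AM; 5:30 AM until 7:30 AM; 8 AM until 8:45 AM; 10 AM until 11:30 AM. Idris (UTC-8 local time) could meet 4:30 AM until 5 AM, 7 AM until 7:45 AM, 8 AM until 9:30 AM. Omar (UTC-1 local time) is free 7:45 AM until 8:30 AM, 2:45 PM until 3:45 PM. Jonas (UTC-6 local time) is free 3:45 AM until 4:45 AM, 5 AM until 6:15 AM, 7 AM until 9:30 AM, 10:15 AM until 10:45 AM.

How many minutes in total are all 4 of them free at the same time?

30

Farrukh in UTC: 08:00-08:30, 11:30-13:30, 14:00-14:45, 16:00-17:30 (add 6h to convert from UTC-6).
Idris in UTC: 12:30-13:00, 15:00-15:45, 16:00-17:30 (add 8h to convert from UTC-8).
Omar in UTC: 08:45-09:30, 15:45-16:45 (add 1h to convert from UTC-1).
Jonas in UTC: 09:45-10:45, 11:00-12:15, 13:00-15:30, 16:15-16:45 (add 6h to convert from UTC-6).
Farrukh ∩ Idris: 12:30-13:00, 16:00-17:30.
Farrukh ∩ Idris ∩ Omar: 16:00-16:45.
Farrukh ∩ Idris ∩ Omar ∩ Jonas: 16:15-16:45.
Those are the intersection windows.
That's a single block of 30 minutes.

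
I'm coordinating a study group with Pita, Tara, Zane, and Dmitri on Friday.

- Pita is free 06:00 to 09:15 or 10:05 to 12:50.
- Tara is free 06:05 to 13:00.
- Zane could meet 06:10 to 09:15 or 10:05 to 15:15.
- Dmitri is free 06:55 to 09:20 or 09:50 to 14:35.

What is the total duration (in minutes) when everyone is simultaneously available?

Pita ∩ Tara: 06:05-09:15, 10:05-12:50.
Pita ∩ Tara ∩ Zane: 06:10-09:15, 10:05-12:50.
Pita ∩ Tara ∩ Zane ∩ Dmitri: 06:55-09:15, 10:05-12:50.
Summing the common windows: 140 + 165 = 305 minutes.

305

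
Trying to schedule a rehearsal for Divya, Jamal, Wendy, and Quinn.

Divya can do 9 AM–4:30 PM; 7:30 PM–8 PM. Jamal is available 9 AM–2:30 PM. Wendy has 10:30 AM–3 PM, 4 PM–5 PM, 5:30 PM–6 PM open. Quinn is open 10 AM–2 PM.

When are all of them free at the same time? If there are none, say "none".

10:30-14:00

Divya ∩ Jamal: 09:00-14:30.
Divya ∩ Jamal ∩ Wendy: 10:30-14:30.
Divya ∩ Jamal ∩ Wendy ∩ Quinn: 10:30-14:00.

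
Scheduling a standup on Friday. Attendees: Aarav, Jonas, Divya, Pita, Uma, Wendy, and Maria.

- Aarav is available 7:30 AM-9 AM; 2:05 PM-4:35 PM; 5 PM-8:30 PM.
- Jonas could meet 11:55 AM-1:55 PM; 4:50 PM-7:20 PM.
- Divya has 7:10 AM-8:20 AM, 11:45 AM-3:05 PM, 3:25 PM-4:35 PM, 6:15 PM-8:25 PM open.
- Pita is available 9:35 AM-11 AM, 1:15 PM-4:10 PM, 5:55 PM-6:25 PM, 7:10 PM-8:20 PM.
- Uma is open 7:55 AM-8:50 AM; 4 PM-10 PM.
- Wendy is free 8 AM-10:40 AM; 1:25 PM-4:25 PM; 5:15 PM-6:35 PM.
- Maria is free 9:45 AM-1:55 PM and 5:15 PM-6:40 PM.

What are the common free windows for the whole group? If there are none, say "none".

18:15-18:25

Aarav ∩ Jonas: 17:00-19:20.
Aarav ∩ Jonas ∩ Divya: 18:15-19:20.
Aarav ∩ Jonas ∩ Divya ∩ Pita: 18:15-18:25, 19:10-19:20.
Aarav ∩ Jonas ∩ Divya ∩ Pita ∩ Uma: 18:15-18:25, 19:10-19:20.
Aarav ∩ Jonas ∩ Divya ∩ Pita ∩ Uma ∩ Wendy: 18:15-18:25.
Aarav ∩ Jonas ∩ Divya ∩ Pita ∩ Uma ∩ Wendy ∩ Maria: 18:15-18:25.
Those are the intersection windows.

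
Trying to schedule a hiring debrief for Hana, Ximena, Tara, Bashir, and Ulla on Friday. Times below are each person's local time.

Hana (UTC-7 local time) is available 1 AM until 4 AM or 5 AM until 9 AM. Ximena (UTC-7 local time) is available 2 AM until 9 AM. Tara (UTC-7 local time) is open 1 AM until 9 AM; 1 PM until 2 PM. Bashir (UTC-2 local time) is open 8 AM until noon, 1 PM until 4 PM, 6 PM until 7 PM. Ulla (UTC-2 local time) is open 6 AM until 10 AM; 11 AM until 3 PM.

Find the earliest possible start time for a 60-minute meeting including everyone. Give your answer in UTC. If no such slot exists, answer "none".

10:00

Hana in UTC: 08:00-11:00, 12:00-16:00 (add 7h to convert from UTC-7).
Ximena in UTC: 09:00-16:00 (add 7h to convert from UTC-7).
Tara in UTC: 08:00-16:00, 20:00-21:00 (add 7h to convert from UTC-7).
Bashir in UTC: 10:00-14:00, 15:00-18:00, 20:00-21:00 (add 2h to convert from UTC-2).
Ulla in UTC: 08:00-12:00, 13:00-17:00 (add 2h to convert from UTC-2).
Hana ∩ Ximena: 09:00-11:00, 12:00-16:00.
Hana ∩ Ximena ∩ Tara: 09:00-11:00, 12:00-16:00.
Hana ∩ Ximena ∩ Tara ∩ Bashir: 10:00-11:00, 12:00-14:00, 15:00-16:00.
Hana ∩ Ximena ∩ Tara ∩ Bashir ∩ Ulla: 10:00-11:00, 13:00-14:00, 15:00-16:00.
The first common window of at least 60 minutes is 10:00-11:00, so the earliest start is 10:00.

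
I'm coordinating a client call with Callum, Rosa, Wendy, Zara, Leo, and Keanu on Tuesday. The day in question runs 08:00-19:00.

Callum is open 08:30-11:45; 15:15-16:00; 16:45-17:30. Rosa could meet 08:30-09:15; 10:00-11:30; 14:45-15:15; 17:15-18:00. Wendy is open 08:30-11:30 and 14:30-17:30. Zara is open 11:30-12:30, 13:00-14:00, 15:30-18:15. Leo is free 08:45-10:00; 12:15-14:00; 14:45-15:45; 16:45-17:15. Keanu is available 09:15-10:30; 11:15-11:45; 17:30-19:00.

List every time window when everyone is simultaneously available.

none

Callum ∩ Rosa: 08:30-09:15, 10:00-11:30, 17:15-17:30.
Callum ∩ Rosa ∩ Wendy: 08:30-09:15, 10:00-11:30, 17:15-17:30.
Callum ∩ Rosa ∩ Wendy ∩ Zara: 17:15-17:30.
Callum ∩ Rosa ∩ Wendy ∩ Zara ∩ Leo: ∅.
Callum ∩ Rosa ∩ Wendy ∩ Zara ∩ Leo ∩ Keanu: ∅.
There is no time when everyone is free.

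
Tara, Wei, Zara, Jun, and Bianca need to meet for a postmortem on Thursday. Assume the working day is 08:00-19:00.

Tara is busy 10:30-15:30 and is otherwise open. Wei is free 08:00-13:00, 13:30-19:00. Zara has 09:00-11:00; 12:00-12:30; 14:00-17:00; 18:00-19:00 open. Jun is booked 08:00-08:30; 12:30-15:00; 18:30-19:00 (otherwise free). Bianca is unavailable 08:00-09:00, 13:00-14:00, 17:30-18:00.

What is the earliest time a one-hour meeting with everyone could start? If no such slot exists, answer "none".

09:00

Tara free: 08:00-10:30, 15:30-19:00 (invert busy blocks within the working day).
Wei free: 08:00-13:00, 13:30-19:00.
Zara free: 09:00-11:00, 12:00-12:30, 14:00-17:00, 18:00-19:00.
Jun free: 08:30-12:30, 15:00-18:30 (invert busy blocks within the working day).
Bianca free: 09:00-13:00, 14:00-17:30, 18:00-19:00 (invert busy blocks within the working day).
Tara ∩ Wei: 08:00-10:30, 15:30-19:00.
Tara ∩ Wei ∩ Zara: 09:00-10:30, 15:30-17:00, 18:00-19:00.
Tara ∩ Wei ∩ Zara ∩ Jun: 09:00-10:30, 15:30-17:00, 18:00-18:30.
Tara ∩ Wei ∩ Zara ∩ Jun ∩ Bianca: 09:00-10:30, 15:30-17:00, 18:00-18:30.
The first common window of at least 60 minutes is 09:00-10:30, so the earliest start is 09:00.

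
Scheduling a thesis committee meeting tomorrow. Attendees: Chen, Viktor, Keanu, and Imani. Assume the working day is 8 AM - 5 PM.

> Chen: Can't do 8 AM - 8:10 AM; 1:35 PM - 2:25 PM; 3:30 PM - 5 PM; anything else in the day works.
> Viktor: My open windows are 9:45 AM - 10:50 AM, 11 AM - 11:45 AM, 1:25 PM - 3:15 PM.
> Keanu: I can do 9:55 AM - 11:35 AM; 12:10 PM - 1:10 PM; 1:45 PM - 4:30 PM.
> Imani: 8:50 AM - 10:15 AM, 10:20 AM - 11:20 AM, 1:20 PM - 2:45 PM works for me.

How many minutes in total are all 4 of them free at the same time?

Chen free: 08:10-13:35, 14:25-15:30 (invert busy blocks within the working day).
Viktor free: 09:45-10:50, 11:00-11:45, 13:25-15:15.
Keanu free: 09:55-11:35, 12:10-13:10, 13:45-16:30.
Imani free: 08:50-10:15, 10:20-11:20, 13:20-14:45.
Chen ∩ Viktor: 09:45-10:50, 11:00-11:45, 13:25-13:35, 14:25-15:15.
Chen ∩ Viktor ∩ Keanu: 09:55-10:50, 11:00-11:35, 14:25-15:15.
Chen ∩ Viktor ∩ Keanu ∩ Imani: 09:55-10:15, 10:20-10:50, 11:00-11:20, 14:25-14:45.
So the common availability across everyone is 09:55-10:15, 10:20-10:50, 11:00-11:20, 14:25-14:45.
Summing the common windows: 20 + 30 + 20 + 20 = 90 minutes.

90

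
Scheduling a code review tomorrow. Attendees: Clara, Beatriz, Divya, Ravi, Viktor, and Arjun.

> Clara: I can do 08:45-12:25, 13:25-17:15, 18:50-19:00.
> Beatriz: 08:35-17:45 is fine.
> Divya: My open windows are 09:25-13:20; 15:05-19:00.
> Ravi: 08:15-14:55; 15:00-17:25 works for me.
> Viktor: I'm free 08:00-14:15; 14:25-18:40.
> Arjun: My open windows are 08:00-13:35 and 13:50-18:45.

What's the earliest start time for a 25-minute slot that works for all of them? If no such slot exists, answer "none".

Clara ∩ Beatriz: 08:45-12:25, 13:25-17:15.
Clara ∩ Beatriz ∩ Divya: 09:25-12:25, 15:05-17:15.
Clara ∩ Beatriz ∩ Divya ∩ Ravi: 09:25-12:25, 15:05-17:15.
Clara ∩ Beatriz ∩ Divya ∩ Ravi ∩ Viktor: 09:25-12:25, 15:05-17:15.
Clara ∩ Beatriz ∩ Divya ∩ Ravi ∩ Viktor ∩ Arjun: 09:25-12:25, 15:05-17:15.
Those are the intersection windows.
The first common window of at least 25 minutes is 09:25-12:25, so the earliest start is 09:25.

09:25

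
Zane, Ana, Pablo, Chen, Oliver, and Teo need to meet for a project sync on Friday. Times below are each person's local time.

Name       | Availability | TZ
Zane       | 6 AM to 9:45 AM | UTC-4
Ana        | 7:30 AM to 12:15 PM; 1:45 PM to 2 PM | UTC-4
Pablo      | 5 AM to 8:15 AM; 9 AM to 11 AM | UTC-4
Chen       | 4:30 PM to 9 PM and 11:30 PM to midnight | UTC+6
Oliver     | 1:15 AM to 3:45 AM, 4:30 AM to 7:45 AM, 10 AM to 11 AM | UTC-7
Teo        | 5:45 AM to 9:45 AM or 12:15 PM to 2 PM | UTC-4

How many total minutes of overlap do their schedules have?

90

Zane in UTC: 10:00-13:45 (add 4h to convert from UTC-4).
Ana in UTC: 11:30-16:15, 17:45-18:00 (add 4h to convert from UTC-4).
Pablo in UTC: 09:00-12:15, 13:00-15:00 (add 4h to convert from UTC-4).
Chen in UTC: 10:30-15:00, 17:30-18:00 (subtract 6h to convert from UTC+6).
Oliver in UTC: 08:15-10:45, 11:30-14:45, 17:00-18:00 (add 7h to convert from UTC-7).
Teo in UTC: 09:45-13:45, 16:15-18:00 (add 4h to convert from UTC-4).
Zane ∩ Ana: 11:30-13:45.
Zane ∩ Ana ∩ Pablo: 11:30-12:15, 13:00-13:45.
Zane ∩ Ana ∩ Pablo ∩ Chen: 11:30-12:15, 13:00-13:45.
Zane ∩ Ana ∩ Pablo ∩ Chen ∩ Oliver: 11:30-12:15, 13:00-13:45.
Zane ∩ Ana ∩ Pablo ∩ Chen ∩ Oliver ∩ Teo: 11:30-12:15, 13:00-13:45.
Summing the common windows: 45 + 45 = 90 minutes.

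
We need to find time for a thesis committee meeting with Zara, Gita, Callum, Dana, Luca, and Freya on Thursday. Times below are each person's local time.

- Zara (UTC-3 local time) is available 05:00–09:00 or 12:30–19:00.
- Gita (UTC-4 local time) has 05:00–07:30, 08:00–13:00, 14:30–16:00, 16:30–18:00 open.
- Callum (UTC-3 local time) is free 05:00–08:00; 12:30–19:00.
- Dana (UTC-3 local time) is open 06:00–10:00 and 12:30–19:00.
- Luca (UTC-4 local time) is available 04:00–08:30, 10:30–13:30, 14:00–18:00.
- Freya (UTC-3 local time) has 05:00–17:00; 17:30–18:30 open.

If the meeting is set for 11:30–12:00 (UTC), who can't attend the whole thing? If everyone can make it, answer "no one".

Zara in UTC: 08:00-12:00, 15:30-22:00 (add 3h to convert from UTC-3).
Gita in UTC: 09:00-11:30, 12:00-17:00, 18:30-20:00, 20:30-22:00 (add 4h to convert from UTC-4).
Callum in UTC: 08:00-11:00, 15:30-22:00 (add 3h to convert from UTC-3).
Dana in UTC: 09:00-13:00, 15:30-22:00 (add 3h to convert from UTC-3).
Luca in UTC: 08:00-12:30, 14:30-17:30, 18:00-22:00 (add 4h to convert from UTC-4).
Freya in UTC: 08:00-20:00, 20:30-21:30 (add 3h to convert from UTC-3).
Zara: free for 11:30-12:00. Gita: not fully free for 11:30-12:00. Callum: not fully free for 11:30-12:00. Dana: free for 11:30-12:00. Luca: free for 11:30-12:00. Freya: free for 11:30-12:00.

Callum, Gita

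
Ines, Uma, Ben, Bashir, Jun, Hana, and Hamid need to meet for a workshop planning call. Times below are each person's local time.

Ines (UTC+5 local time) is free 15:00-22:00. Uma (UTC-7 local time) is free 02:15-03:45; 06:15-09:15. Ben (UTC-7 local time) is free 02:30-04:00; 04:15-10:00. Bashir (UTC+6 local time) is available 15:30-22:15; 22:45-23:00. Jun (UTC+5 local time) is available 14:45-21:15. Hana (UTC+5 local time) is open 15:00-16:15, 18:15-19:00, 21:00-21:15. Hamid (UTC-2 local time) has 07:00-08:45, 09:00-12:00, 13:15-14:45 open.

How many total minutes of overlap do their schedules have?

105

Ines in UTC: 10:00-17:00 (subtract 5h to convert from UTC+5).
Uma in UTC: 09:15-10:45, 13:15-16:15 (add 7h to convert from UTC-7).
Ben in UTC: 09:30-11:00, 11:15-17:00 (add 7h to convert from UTC-7).
Bashir in UTC: 09:30-16:15, 16:45-17:00 (subtract 6h to convert from UTC+6).
Jun in UTC: 09:45-16:15 (subtract 5h to convert from UTC+5).
Hana in UTC: 10:00-11:15, 13:15-14:00, 16:00-16:15 (subtract 5h to convert from UTC+5).
Hamid in UTC: 09:00-10:45, 11:00-14:00, 15:15-16:45 (add 2h to convert from UTC-2).
Ines ∩ Uma: 10:00-10:45, 13:15-16:15.
Ines ∩ Uma ∩ Ben: 10:00-10:45, 13:15-16:15.
Ines ∩ Uma ∩ Ben ∩ Bashir: 10:00-10:45, 13:15-16:15.
Ines ∩ Uma ∩ Ben ∩ Bashir ∩ Jun: 10:00-10:45, 13:15-16:15.
Ines ∩ Uma ∩ Ben ∩ Bashir ∩ Jun ∩ Hana: 10:00-10:45, 13:15-14:00, 16:00-16:15.
Ines ∩ Uma ∩ Ben ∩ Bashir ∩ Jun ∩ Hana ∩ Hamid: 10:00-10:45, 13:15-14:00, 16:00-16:15.
Summing the common windows: 45 + 45 + 15 = 105 minutes.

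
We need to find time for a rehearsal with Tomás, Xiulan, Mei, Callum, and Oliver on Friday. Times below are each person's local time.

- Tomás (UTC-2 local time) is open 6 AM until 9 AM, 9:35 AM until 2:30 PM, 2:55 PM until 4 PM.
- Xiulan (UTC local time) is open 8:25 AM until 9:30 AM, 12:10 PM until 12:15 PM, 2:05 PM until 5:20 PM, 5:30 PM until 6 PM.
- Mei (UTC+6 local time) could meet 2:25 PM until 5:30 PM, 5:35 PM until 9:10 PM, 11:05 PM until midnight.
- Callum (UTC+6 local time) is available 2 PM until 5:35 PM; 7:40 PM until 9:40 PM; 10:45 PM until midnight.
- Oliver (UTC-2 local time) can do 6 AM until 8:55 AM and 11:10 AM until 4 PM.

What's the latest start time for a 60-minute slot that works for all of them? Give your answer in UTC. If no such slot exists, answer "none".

Tomás in UTC: 08:00-11:00, 11:35-16:30, 16:55-18:00 (add 2h to convert from UTC-2).
Xiulan in UTC: 08:25-09:30, 12:10-12:15, 14:05-17:20, 17:30-18:00.
Mei in UTC: 08:25-11:30, 11:35-15:10, 17:05-18:00 (subtract 6h to convert from UTC+6).
Callum in UTC: 08:00-11:35, 13:40-15:40, 16:45-18:00 (subtract 6h to convert from UTC+6).
Oliver in UTC: 08:00-10:55, 13:10-18:00 (add 2h to convert from UTC-2).
Tomás ∩ Xiulan: 08:25-09:30, 12:10-12:15, 14:05-16:30, 16:55-17:20, 17:30-18:00.
Tomás ∩ Xiulan ∩ Mei: 08:25-09:30, 12:10-12:15, 14:05-15:10, 17:05-17:20, 17:30-18:00.
Tomás ∩ Xiulan ∩ Mei ∩ Callum: 08:25-09:30, 14:05-15:10, 17:05-17:20, 17:30-18:00.
Tomás ∩ Xiulan ∩ Mei ∩ Callum ∩ Oliver: 08:25-09:30, 14:05-15:10, 17:05-17:20, 17:30-18:00.
The last common window of at least 60 minutes is 14:05-15:10; a 60-minute meeting can start as late as 14:10 and still end by 15:10.

14:10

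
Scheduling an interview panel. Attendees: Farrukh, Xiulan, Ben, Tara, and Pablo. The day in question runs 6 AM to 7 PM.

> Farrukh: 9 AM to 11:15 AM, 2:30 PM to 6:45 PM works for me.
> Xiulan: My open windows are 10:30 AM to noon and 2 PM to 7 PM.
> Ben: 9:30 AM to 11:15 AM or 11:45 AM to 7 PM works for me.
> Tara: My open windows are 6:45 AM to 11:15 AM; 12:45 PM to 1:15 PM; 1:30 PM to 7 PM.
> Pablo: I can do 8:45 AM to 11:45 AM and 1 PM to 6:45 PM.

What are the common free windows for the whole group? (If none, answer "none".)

Farrukh ∩ Xiulan: 10:30-11:15, 14:30-18:45.
Farrukh ∩ Xiulan ∩ Ben: 10:30-11:15, 14:30-18:45.
Farrukh ∩ Xiulan ∩ Ben ∩ Tara: 10:30-11:15, 14:30-18:45.
Farrukh ∩ Xiulan ∩ Ben ∩ Tara ∩ Pablo: 10:30-11:15, 14:30-18:45.

10:30-11:15, 14:30-18:45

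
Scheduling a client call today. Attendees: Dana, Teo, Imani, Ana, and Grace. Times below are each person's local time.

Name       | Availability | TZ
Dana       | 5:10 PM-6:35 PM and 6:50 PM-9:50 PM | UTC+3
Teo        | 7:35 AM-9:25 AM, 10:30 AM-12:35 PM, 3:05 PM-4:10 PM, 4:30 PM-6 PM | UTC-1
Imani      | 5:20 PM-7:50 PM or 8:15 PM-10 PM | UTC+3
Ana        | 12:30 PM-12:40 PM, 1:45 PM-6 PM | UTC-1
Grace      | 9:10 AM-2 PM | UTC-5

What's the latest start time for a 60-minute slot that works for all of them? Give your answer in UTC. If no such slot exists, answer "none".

17:50

Dana in UTC: 14:10-15:35, 15:50-18:50 (subtract 3h to convert from UTC+3).
Teo in UTC: 08:35-10:25, 11:30-13:35, 16:05-17:10, 17:30-19:00 (add 1h to convert from UTC-1).
Imani in UTC: 14:20-16:50, 17:15-19:00 (subtract 3h to convert from UTC+3).
Ana in UTC: 13:30-13:40, 14:45-19:00 (add 1h to convert from UTC-1).
Grace in UTC: 14:10-19:00 (add 5h to convert from UTC-5).
Dana ∩ Teo: 16:05-17:10, 17:30-18:50.
Dana ∩ Teo ∩ Imani: 16:05-16:50, 17:30-18:50.
Dana ∩ Teo ∩ Imani ∩ Ana: 16:05-16:50, 17:30-18:50.
Dana ∩ Teo ∩ Imani ∩ Ana ∩ Grace: 16:05-16:50, 17:30-18:50.
The last common window of at least 60 minutes is 17:30-18:50; a 60-minute meeting can start as late as 17:50 and still end by 18:50.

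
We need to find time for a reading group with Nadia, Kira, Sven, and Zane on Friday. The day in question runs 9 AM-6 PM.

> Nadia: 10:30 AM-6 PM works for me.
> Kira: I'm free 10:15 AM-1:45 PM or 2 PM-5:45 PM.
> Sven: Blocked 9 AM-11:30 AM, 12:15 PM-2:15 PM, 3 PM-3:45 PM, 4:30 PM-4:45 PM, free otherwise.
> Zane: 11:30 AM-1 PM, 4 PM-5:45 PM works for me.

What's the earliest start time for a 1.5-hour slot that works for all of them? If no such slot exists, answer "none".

Nadia free: 10:30-18:00.
Kira free: 10:15-13:45, 14:00-17:45.
Sven free: 11:30-12:15, 14:15-15:00, 15:45-16:30, 16:45-18:00 (invert busy blocks within the working day).
Zane free: 11:30-13:00, 16:00-17:45.
Nadia ∩ Kira: 10:30-13:45, 14:00-17:45.
Nadia ∩ Kira ∩ Sven: 11:30-12:15, 14:15-15:00, 15:45-16:30, 16:45-17:45.
Nadia ∩ Kira ∩ Sven ∩ Zane: 11:30-12:15, 16:00-16:30, 16:45-17:45.
Those are the intersection windows.
No common window is at least 90 minutes long.

none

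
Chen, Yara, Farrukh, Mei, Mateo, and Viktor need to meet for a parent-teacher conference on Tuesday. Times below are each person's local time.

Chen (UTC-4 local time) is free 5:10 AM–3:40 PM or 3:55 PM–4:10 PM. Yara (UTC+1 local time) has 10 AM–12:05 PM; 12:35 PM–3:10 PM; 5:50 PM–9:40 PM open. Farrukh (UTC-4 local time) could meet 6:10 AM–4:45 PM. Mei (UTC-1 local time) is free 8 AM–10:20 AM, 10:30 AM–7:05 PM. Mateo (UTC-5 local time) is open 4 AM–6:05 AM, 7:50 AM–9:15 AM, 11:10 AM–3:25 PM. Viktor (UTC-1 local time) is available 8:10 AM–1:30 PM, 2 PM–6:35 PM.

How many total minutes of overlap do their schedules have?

300

Chen in UTC: 09:10-19:40, 19:55-20:10 (add 4h to convert from UTC-4).
Yara in UTC: 09:00-11:05, 11:35-14:10, 16:50-20:40 (subtract 1h to convert from UTC+1).
Farrukh in UTC: 10:10-20:45 (add 4h to convert from UTC-4).
Mei in UTC: 09:00-11:20, 11:30-20:05 (add 1h to convert from UTC-1).
Mateo in UTC: 09:00-11:05, 12:50-14:15, 16:10-20:25 (add 5h to convert from UTC-5).
Viktor in UTC: 09:10-14:30, 15:00-19:35 (add 1h to convert from UTC-1).
Chen ∩ Yara: 09:10-11:05, 11:35-14:10, 16:50-19:40, 19:55-20:10.
Chen ∩ Yara ∩ Farrukh: 10:10-11:05, 11:35-14:10, 16:50-19:40, 19:55-20:10.
Chen ∩ Yara ∩ Farrukh ∩ Mei: 10:10-11:05, 11:35-14:10, 16:50-19:40, 19:55-20:05.
Chen ∩ Yara ∩ Farrukh ∩ Mei ∩ Mateo: 10:10-11:05, 12:50-14:10, 16:50-19:40, 19:55-20:05.
Chen ∩ Yara ∩ Farrukh ∩ Mei ∩ Mateo ∩ Viktor: 10:10-11:05, 12:50-14:10, 16:50-19:35.
Summing the common windows: 55 + 80 + 165 = 300 minutes.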